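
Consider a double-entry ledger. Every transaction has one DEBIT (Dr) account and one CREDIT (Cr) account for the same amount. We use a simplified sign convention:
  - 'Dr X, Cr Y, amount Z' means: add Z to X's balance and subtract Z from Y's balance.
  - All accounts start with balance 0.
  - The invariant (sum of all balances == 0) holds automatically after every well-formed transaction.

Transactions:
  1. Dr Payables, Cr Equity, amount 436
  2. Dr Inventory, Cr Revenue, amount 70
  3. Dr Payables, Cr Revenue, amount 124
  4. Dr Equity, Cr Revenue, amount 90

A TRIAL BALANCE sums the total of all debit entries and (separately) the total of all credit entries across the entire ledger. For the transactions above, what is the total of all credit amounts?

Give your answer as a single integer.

Txn 1: credit+=436
Txn 2: credit+=70
Txn 3: credit+=124
Txn 4: credit+=90
Total credits = 720

Answer: 720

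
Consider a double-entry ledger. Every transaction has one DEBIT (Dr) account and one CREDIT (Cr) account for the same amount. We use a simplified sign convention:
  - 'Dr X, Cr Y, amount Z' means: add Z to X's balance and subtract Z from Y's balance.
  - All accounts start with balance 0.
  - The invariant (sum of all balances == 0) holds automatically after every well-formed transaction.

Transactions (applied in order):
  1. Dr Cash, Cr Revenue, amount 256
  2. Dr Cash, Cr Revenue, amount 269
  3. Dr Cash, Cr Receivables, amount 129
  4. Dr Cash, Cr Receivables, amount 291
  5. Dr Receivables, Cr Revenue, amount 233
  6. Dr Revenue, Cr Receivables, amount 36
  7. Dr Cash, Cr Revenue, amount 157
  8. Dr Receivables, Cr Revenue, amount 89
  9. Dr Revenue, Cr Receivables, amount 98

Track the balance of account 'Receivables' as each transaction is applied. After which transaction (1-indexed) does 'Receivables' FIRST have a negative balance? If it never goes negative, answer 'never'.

Answer: 3

Derivation:
After txn 1: Receivables=0
After txn 2: Receivables=0
After txn 3: Receivables=-129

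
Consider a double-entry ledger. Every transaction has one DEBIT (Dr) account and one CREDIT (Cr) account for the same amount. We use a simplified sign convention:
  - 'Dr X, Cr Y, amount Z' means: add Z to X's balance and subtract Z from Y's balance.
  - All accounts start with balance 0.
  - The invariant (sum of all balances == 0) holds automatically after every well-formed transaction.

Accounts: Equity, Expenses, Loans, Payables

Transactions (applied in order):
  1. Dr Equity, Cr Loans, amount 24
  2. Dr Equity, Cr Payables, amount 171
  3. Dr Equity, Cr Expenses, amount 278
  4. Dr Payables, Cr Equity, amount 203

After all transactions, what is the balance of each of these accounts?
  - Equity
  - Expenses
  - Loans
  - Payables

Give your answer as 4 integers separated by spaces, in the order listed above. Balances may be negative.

Answer: 270 -278 -24 32

Derivation:
After txn 1 (Dr Equity, Cr Loans, amount 24): Equity=24 Loans=-24
After txn 2 (Dr Equity, Cr Payables, amount 171): Equity=195 Loans=-24 Payables=-171
After txn 3 (Dr Equity, Cr Expenses, amount 278): Equity=473 Expenses=-278 Loans=-24 Payables=-171
After txn 4 (Dr Payables, Cr Equity, amount 203): Equity=270 Expenses=-278 Loans=-24 Payables=32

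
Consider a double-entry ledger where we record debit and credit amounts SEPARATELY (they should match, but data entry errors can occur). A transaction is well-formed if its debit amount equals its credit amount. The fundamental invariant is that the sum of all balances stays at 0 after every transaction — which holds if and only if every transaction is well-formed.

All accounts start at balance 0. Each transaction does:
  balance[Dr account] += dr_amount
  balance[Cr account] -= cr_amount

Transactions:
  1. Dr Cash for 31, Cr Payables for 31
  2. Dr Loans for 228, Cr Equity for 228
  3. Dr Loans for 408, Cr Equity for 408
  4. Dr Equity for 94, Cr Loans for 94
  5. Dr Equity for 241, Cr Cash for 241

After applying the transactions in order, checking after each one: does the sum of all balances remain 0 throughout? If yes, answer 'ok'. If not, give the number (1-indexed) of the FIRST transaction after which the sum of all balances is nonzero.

Answer: ok

Derivation:
After txn 1: dr=31 cr=31 sum_balances=0
After txn 2: dr=228 cr=228 sum_balances=0
After txn 3: dr=408 cr=408 sum_balances=0
After txn 4: dr=94 cr=94 sum_balances=0
After txn 5: dr=241 cr=241 sum_balances=0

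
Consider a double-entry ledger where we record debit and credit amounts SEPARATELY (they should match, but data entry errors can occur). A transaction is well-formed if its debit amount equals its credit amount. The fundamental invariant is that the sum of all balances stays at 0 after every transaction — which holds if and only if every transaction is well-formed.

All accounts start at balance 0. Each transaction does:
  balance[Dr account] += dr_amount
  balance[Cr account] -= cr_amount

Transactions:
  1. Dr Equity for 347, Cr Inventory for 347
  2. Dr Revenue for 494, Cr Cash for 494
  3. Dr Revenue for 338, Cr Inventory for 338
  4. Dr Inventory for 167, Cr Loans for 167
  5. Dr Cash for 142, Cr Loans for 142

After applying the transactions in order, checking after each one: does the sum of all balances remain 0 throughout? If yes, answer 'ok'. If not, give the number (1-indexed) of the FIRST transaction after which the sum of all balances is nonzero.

After txn 1: dr=347 cr=347 sum_balances=0
After txn 2: dr=494 cr=494 sum_balances=0
After txn 3: dr=338 cr=338 sum_balances=0
After txn 4: dr=167 cr=167 sum_balances=0
After txn 5: dr=142 cr=142 sum_balances=0

Answer: ok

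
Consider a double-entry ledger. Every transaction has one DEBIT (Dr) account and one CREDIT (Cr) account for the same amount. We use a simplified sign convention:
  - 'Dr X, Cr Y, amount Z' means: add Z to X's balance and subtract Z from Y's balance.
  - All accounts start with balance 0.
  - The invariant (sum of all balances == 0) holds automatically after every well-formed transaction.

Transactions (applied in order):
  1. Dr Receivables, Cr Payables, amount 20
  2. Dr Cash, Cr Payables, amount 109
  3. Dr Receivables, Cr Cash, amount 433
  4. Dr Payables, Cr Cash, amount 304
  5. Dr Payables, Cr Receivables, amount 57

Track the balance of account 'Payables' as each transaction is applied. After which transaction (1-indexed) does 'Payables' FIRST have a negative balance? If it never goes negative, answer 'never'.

Answer: 1

Derivation:
After txn 1: Payables=-20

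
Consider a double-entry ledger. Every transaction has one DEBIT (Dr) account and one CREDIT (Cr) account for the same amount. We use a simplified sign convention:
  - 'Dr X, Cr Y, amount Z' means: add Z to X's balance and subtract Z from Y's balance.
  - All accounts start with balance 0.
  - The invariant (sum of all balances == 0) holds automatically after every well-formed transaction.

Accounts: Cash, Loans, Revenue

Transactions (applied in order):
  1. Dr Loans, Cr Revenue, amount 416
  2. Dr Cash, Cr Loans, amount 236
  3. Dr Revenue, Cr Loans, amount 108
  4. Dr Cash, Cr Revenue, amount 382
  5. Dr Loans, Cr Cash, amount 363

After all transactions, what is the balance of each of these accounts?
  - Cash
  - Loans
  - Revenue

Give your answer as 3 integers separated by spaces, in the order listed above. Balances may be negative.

Answer: 255 435 -690

Derivation:
After txn 1 (Dr Loans, Cr Revenue, amount 416): Loans=416 Revenue=-416
After txn 2 (Dr Cash, Cr Loans, amount 236): Cash=236 Loans=180 Revenue=-416
After txn 3 (Dr Revenue, Cr Loans, amount 108): Cash=236 Loans=72 Revenue=-308
After txn 4 (Dr Cash, Cr Revenue, amount 382): Cash=618 Loans=72 Revenue=-690
After txn 5 (Dr Loans, Cr Cash, amount 363): Cash=255 Loans=435 Revenue=-690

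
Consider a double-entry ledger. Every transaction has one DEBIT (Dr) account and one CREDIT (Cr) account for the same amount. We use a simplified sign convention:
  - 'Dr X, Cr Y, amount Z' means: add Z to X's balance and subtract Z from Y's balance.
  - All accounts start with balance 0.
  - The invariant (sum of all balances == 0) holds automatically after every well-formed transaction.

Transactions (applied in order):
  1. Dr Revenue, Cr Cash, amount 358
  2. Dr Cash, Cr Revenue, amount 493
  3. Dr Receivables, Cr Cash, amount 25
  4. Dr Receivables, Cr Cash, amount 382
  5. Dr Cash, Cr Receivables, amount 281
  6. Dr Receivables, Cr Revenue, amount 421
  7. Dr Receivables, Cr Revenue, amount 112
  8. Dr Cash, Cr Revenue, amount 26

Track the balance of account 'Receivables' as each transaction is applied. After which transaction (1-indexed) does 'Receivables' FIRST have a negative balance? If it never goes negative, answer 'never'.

Answer: never

Derivation:
After txn 1: Receivables=0
After txn 2: Receivables=0
After txn 3: Receivables=25
After txn 4: Receivables=407
After txn 5: Receivables=126
After txn 6: Receivables=547
After txn 7: Receivables=659
After txn 8: Receivables=659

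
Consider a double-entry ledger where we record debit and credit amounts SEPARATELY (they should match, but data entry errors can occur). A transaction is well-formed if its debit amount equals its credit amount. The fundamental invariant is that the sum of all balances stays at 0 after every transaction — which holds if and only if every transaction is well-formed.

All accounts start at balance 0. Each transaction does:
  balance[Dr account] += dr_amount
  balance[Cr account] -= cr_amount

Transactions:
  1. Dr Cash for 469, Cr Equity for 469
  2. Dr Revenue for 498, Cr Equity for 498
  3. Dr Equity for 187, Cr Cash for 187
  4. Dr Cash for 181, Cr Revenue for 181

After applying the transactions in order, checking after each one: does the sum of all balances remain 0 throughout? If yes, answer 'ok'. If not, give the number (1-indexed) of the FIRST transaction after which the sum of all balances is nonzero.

After txn 1: dr=469 cr=469 sum_balances=0
After txn 2: dr=498 cr=498 sum_balances=0
After txn 3: dr=187 cr=187 sum_balances=0
After txn 4: dr=181 cr=181 sum_balances=0

Answer: ok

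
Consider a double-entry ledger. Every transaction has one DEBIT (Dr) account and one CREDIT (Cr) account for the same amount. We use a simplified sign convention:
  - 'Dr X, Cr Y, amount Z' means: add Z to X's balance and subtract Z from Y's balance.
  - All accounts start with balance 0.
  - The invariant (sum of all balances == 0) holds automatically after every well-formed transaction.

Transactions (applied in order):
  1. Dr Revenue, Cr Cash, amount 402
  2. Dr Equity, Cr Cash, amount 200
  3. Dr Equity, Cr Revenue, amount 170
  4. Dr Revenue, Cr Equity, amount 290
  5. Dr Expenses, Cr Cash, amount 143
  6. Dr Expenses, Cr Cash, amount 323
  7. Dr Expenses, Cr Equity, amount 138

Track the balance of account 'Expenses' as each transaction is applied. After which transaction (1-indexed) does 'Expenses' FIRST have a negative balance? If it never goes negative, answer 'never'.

After txn 1: Expenses=0
After txn 2: Expenses=0
After txn 3: Expenses=0
After txn 4: Expenses=0
After txn 5: Expenses=143
After txn 6: Expenses=466
After txn 7: Expenses=604

Answer: never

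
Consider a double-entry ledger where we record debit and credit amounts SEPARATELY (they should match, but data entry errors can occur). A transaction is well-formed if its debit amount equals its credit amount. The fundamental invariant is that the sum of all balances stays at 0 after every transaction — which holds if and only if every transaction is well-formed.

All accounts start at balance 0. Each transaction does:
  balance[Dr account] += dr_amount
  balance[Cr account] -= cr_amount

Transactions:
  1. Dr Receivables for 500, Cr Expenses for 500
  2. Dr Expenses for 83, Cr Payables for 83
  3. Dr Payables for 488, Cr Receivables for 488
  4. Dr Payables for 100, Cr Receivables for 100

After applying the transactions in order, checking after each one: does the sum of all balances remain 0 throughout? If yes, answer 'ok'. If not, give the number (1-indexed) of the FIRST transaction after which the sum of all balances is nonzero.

After txn 1: dr=500 cr=500 sum_balances=0
After txn 2: dr=83 cr=83 sum_balances=0
After txn 3: dr=488 cr=488 sum_balances=0
After txn 4: dr=100 cr=100 sum_balances=0

Answer: ok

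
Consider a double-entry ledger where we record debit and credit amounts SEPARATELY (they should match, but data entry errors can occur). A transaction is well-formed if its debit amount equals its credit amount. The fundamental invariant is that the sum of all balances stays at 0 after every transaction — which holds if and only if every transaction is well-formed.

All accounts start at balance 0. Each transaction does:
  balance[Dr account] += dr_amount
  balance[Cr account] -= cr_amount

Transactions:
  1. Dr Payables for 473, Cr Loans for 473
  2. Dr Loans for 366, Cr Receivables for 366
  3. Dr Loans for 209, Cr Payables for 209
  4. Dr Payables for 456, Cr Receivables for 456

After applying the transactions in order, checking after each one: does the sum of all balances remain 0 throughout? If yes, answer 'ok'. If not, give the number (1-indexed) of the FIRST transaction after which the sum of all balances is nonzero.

After txn 1: dr=473 cr=473 sum_balances=0
After txn 2: dr=366 cr=366 sum_balances=0
After txn 3: dr=209 cr=209 sum_balances=0
After txn 4: dr=456 cr=456 sum_balances=0

Answer: ok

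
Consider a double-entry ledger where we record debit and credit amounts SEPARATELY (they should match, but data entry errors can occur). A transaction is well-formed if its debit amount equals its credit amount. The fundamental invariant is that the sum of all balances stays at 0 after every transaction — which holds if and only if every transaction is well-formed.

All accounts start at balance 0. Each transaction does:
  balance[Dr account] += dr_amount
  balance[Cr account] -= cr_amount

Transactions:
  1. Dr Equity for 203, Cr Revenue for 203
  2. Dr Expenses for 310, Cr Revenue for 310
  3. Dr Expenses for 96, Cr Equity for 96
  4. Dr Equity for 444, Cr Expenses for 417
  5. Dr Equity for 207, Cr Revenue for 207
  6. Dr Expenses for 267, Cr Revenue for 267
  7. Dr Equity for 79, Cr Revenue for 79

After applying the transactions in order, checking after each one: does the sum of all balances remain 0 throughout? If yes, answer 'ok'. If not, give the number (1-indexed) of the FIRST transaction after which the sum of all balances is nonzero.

Answer: 4

Derivation:
After txn 1: dr=203 cr=203 sum_balances=0
After txn 2: dr=310 cr=310 sum_balances=0
After txn 3: dr=96 cr=96 sum_balances=0
After txn 4: dr=444 cr=417 sum_balances=27
After txn 5: dr=207 cr=207 sum_balances=27
After txn 6: dr=267 cr=267 sum_balances=27
After txn 7: dr=79 cr=79 sum_balances=27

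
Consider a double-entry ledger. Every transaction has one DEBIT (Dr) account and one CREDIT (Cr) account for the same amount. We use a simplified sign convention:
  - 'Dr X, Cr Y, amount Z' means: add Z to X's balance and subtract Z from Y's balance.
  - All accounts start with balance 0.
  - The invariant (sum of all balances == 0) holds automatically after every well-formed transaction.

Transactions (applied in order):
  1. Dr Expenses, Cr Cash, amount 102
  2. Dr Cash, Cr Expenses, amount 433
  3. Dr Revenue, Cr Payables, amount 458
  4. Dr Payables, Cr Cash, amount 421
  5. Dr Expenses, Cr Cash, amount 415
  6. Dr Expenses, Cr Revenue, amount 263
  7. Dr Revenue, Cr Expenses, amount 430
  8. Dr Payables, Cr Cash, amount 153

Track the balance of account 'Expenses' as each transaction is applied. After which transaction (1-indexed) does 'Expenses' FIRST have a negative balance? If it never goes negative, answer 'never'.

Answer: 2

Derivation:
After txn 1: Expenses=102
After txn 2: Expenses=-331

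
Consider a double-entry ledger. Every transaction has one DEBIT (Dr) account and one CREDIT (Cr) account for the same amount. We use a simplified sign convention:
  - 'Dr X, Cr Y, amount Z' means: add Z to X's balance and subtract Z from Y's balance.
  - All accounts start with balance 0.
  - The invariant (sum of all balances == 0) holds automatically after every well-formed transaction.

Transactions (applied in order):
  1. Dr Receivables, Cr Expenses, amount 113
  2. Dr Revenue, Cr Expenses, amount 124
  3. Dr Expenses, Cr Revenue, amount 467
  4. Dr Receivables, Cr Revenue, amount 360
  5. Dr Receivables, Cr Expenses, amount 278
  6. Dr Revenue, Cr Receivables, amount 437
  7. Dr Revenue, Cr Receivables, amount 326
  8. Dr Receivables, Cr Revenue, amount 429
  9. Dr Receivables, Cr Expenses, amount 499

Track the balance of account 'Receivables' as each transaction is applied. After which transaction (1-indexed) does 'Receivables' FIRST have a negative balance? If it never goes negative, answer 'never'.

After txn 1: Receivables=113
After txn 2: Receivables=113
After txn 3: Receivables=113
After txn 4: Receivables=473
After txn 5: Receivables=751
After txn 6: Receivables=314
After txn 7: Receivables=-12

Answer: 7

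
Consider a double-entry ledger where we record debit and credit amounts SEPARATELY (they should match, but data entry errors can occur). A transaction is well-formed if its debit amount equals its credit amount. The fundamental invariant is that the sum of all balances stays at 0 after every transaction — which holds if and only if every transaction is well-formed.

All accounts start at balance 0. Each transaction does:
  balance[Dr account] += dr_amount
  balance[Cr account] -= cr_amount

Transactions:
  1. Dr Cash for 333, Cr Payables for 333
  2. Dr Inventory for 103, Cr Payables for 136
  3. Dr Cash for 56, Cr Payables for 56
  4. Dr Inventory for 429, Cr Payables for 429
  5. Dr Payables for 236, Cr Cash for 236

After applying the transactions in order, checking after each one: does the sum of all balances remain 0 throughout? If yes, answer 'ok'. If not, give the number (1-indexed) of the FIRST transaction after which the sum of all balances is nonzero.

After txn 1: dr=333 cr=333 sum_balances=0
After txn 2: dr=103 cr=136 sum_balances=-33
After txn 3: dr=56 cr=56 sum_balances=-33
After txn 4: dr=429 cr=429 sum_balances=-33
After txn 5: dr=236 cr=236 sum_balances=-33

Answer: 2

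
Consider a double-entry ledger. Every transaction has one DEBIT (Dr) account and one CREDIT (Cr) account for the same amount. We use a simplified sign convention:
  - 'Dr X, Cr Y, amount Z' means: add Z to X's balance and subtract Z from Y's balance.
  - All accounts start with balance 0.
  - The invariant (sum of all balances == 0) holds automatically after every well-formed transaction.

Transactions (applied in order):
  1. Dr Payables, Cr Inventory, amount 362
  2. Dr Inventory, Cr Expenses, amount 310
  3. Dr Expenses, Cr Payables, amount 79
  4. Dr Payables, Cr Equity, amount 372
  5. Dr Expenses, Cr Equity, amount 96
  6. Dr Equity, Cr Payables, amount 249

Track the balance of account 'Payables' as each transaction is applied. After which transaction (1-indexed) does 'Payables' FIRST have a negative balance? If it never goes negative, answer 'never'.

After txn 1: Payables=362
After txn 2: Payables=362
After txn 3: Payables=283
After txn 4: Payables=655
After txn 5: Payables=655
After txn 6: Payables=406

Answer: never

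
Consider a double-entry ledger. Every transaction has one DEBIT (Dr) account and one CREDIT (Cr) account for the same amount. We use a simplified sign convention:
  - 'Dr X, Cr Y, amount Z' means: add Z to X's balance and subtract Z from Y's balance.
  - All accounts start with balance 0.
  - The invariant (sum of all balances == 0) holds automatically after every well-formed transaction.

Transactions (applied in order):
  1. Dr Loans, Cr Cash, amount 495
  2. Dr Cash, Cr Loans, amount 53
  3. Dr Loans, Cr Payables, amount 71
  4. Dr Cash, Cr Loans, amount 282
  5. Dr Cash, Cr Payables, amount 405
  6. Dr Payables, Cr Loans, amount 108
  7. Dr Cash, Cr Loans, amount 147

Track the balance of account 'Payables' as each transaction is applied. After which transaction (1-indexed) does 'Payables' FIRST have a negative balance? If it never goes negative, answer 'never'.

Answer: 3

Derivation:
After txn 1: Payables=0
After txn 2: Payables=0
After txn 3: Payables=-71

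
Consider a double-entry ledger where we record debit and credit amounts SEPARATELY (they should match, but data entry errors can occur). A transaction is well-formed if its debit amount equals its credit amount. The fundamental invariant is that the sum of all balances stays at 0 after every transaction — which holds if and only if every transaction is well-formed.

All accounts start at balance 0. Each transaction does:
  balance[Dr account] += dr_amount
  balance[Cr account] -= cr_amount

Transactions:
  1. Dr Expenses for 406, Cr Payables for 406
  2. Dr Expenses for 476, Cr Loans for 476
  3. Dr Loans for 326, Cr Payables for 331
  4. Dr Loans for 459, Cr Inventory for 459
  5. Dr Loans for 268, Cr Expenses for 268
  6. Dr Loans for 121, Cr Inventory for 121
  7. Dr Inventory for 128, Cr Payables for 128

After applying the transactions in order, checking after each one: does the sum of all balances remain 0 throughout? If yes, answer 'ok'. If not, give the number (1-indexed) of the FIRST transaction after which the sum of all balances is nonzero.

Answer: 3

Derivation:
After txn 1: dr=406 cr=406 sum_balances=0
After txn 2: dr=476 cr=476 sum_balances=0
After txn 3: dr=326 cr=331 sum_balances=-5
After txn 4: dr=459 cr=459 sum_balances=-5
After txn 5: dr=268 cr=268 sum_balances=-5
After txn 6: dr=121 cr=121 sum_balances=-5
After txn 7: dr=128 cr=128 sum_balances=-5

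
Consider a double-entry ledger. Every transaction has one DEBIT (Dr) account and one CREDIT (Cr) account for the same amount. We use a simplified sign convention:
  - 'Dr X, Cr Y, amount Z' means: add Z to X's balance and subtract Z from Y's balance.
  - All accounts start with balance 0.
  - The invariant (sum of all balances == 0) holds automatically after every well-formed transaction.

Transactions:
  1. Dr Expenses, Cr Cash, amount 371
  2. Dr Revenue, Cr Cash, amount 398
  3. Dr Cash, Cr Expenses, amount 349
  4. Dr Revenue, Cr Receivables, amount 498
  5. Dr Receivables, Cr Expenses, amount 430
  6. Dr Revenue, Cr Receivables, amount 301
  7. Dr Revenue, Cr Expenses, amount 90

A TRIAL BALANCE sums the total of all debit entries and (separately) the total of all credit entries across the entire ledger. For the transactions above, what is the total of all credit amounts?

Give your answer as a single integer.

Txn 1: credit+=371
Txn 2: credit+=398
Txn 3: credit+=349
Txn 4: credit+=498
Txn 5: credit+=430
Txn 6: credit+=301
Txn 7: credit+=90
Total credits = 2437

Answer: 2437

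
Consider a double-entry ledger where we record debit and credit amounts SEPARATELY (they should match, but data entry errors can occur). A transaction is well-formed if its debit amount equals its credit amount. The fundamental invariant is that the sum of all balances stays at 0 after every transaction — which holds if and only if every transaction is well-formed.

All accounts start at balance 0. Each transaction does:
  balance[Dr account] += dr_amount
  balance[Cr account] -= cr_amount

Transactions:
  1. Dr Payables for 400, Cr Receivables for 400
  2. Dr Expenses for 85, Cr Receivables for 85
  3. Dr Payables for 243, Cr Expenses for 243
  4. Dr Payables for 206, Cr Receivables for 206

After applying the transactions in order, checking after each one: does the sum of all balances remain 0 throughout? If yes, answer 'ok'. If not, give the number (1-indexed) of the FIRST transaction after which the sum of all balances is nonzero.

Answer: ok

Derivation:
After txn 1: dr=400 cr=400 sum_balances=0
After txn 2: dr=85 cr=85 sum_balances=0
After txn 3: dr=243 cr=243 sum_balances=0
After txn 4: dr=206 cr=206 sum_balances=0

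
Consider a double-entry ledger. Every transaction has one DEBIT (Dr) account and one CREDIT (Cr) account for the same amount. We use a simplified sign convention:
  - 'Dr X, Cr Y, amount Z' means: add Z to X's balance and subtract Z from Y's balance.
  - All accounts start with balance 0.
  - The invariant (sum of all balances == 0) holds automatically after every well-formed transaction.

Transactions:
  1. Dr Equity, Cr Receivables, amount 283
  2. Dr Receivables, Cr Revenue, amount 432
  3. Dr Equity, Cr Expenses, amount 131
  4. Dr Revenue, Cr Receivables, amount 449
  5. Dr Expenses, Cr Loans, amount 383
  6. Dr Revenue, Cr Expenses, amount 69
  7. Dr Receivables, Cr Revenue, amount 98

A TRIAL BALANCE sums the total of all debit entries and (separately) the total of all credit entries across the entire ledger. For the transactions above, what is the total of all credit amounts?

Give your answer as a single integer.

Answer: 1845

Derivation:
Txn 1: credit+=283
Txn 2: credit+=432
Txn 3: credit+=131
Txn 4: credit+=449
Txn 5: credit+=383
Txn 6: credit+=69
Txn 7: credit+=98
Total credits = 1845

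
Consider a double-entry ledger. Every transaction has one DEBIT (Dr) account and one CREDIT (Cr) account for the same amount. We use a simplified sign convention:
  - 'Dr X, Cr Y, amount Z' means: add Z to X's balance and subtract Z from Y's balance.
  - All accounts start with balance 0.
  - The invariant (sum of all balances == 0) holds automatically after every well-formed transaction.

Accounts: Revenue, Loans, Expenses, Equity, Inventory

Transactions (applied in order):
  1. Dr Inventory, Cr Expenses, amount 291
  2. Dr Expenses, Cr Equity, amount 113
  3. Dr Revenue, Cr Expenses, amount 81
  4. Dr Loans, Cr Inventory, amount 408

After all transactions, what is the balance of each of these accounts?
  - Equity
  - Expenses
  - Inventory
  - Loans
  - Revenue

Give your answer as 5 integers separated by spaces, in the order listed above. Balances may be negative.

Answer: -113 -259 -117 408 81

Derivation:
After txn 1 (Dr Inventory, Cr Expenses, amount 291): Expenses=-291 Inventory=291
After txn 2 (Dr Expenses, Cr Equity, amount 113): Equity=-113 Expenses=-178 Inventory=291
After txn 3 (Dr Revenue, Cr Expenses, amount 81): Equity=-113 Expenses=-259 Inventory=291 Revenue=81
After txn 4 (Dr Loans, Cr Inventory, amount 408): Equity=-113 Expenses=-259 Inventory=-117 Loans=408 Revenue=81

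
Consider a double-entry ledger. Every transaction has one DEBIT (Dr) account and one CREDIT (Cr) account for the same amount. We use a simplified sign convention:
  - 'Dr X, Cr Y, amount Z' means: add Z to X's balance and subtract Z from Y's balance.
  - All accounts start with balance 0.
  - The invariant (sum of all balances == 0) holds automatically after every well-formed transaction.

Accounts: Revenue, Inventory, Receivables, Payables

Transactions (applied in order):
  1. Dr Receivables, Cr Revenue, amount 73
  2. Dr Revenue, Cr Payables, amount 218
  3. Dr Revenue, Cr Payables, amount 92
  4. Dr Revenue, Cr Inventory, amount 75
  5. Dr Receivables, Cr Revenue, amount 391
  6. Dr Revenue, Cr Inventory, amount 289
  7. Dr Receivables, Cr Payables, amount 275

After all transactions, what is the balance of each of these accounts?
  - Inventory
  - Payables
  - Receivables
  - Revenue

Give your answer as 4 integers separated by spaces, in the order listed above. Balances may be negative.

Answer: -364 -585 739 210

Derivation:
After txn 1 (Dr Receivables, Cr Revenue, amount 73): Receivables=73 Revenue=-73
After txn 2 (Dr Revenue, Cr Payables, amount 218): Payables=-218 Receivables=73 Revenue=145
After txn 3 (Dr Revenue, Cr Payables, amount 92): Payables=-310 Receivables=73 Revenue=237
After txn 4 (Dr Revenue, Cr Inventory, amount 75): Inventory=-75 Payables=-310 Receivables=73 Revenue=312
After txn 5 (Dr Receivables, Cr Revenue, amount 391): Inventory=-75 Payables=-310 Receivables=464 Revenue=-79
After txn 6 (Dr Revenue, Cr Inventory, amount 289): Inventory=-364 Payables=-310 Receivables=464 Revenue=210
After txn 7 (Dr Receivables, Cr Payables, amount 275): Inventory=-364 Payables=-585 Receivables=739 Revenue=210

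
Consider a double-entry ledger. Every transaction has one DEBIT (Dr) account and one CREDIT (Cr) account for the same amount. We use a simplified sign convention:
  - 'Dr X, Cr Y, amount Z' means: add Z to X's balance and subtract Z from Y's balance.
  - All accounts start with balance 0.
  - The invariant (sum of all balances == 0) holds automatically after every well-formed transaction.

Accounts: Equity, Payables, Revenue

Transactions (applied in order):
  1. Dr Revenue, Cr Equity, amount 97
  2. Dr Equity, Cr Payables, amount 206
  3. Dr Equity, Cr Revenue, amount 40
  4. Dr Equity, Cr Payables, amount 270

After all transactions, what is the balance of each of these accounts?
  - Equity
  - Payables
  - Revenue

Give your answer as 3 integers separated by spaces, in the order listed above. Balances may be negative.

Answer: 419 -476 57

Derivation:
After txn 1 (Dr Revenue, Cr Equity, amount 97): Equity=-97 Revenue=97
After txn 2 (Dr Equity, Cr Payables, amount 206): Equity=109 Payables=-206 Revenue=97
After txn 3 (Dr Equity, Cr Revenue, amount 40): Equity=149 Payables=-206 Revenue=57
After txn 4 (Dr Equity, Cr Payables, amount 270): Equity=419 Payables=-476 Revenue=57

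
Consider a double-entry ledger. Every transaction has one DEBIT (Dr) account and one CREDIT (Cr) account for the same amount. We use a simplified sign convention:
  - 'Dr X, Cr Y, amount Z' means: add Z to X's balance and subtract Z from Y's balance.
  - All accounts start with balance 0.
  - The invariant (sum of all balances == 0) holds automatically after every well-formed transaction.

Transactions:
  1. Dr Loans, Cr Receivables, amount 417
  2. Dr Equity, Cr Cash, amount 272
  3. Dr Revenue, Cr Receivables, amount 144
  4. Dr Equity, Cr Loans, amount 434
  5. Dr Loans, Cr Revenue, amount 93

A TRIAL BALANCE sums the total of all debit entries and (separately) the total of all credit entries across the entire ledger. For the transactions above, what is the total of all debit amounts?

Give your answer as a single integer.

Txn 1: debit+=417
Txn 2: debit+=272
Txn 3: debit+=144
Txn 4: debit+=434
Txn 5: debit+=93
Total debits = 1360

Answer: 1360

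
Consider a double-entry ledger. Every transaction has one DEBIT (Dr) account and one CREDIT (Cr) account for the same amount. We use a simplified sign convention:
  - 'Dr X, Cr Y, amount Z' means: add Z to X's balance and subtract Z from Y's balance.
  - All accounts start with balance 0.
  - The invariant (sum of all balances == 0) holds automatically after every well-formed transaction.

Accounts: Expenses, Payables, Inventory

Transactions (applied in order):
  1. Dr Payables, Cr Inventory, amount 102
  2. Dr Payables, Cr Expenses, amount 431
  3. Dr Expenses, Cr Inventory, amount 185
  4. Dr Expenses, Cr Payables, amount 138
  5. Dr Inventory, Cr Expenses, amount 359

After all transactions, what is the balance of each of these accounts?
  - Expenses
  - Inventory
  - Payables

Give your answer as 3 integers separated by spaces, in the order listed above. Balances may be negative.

After txn 1 (Dr Payables, Cr Inventory, amount 102): Inventory=-102 Payables=102
After txn 2 (Dr Payables, Cr Expenses, amount 431): Expenses=-431 Inventory=-102 Payables=533
After txn 3 (Dr Expenses, Cr Inventory, amount 185): Expenses=-246 Inventory=-287 Payables=533
After txn 4 (Dr Expenses, Cr Payables, amount 138): Expenses=-108 Inventory=-287 Payables=395
After txn 5 (Dr Inventory, Cr Expenses, amount 359): Expenses=-467 Inventory=72 Payables=395

Answer: -467 72 395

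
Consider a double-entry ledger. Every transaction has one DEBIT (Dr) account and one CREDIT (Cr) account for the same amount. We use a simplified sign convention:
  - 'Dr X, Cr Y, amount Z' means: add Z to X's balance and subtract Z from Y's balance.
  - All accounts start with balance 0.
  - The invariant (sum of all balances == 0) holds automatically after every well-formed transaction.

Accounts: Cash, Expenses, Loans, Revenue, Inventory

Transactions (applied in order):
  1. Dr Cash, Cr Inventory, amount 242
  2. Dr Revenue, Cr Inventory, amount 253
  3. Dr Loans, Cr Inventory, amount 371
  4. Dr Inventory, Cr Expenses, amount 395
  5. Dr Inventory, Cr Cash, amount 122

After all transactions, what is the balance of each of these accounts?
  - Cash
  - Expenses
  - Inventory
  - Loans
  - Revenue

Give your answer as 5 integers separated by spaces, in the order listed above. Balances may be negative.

After txn 1 (Dr Cash, Cr Inventory, amount 242): Cash=242 Inventory=-242
After txn 2 (Dr Revenue, Cr Inventory, amount 253): Cash=242 Inventory=-495 Revenue=253
After txn 3 (Dr Loans, Cr Inventory, amount 371): Cash=242 Inventory=-866 Loans=371 Revenue=253
After txn 4 (Dr Inventory, Cr Expenses, amount 395): Cash=242 Expenses=-395 Inventory=-471 Loans=371 Revenue=253
After txn 5 (Dr Inventory, Cr Cash, amount 122): Cash=120 Expenses=-395 Inventory=-349 Loans=371 Revenue=253

Answer: 120 -395 -349 371 253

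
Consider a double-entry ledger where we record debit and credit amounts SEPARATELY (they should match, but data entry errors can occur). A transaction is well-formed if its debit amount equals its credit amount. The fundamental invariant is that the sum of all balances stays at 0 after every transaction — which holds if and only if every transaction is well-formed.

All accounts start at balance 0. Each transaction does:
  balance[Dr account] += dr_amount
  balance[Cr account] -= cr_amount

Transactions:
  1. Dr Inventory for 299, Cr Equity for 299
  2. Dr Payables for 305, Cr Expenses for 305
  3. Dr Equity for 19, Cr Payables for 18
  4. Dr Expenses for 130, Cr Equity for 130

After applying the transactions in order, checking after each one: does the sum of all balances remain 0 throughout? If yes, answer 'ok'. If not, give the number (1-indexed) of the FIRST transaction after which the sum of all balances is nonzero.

After txn 1: dr=299 cr=299 sum_balances=0
After txn 2: dr=305 cr=305 sum_balances=0
After txn 3: dr=19 cr=18 sum_balances=1
After txn 4: dr=130 cr=130 sum_balances=1

Answer: 3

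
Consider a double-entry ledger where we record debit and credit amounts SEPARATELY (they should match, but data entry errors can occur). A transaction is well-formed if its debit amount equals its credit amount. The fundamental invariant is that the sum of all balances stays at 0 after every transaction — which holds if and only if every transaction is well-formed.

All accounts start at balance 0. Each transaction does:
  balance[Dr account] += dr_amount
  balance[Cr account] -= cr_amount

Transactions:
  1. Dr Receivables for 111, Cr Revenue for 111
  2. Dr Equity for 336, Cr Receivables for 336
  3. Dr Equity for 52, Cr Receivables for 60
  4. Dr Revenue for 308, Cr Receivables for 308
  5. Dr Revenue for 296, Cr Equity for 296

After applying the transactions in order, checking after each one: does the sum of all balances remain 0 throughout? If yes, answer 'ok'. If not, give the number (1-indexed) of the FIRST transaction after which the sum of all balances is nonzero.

After txn 1: dr=111 cr=111 sum_balances=0
After txn 2: dr=336 cr=336 sum_balances=0
After txn 3: dr=52 cr=60 sum_balances=-8
After txn 4: dr=308 cr=308 sum_balances=-8
After txn 5: dr=296 cr=296 sum_balances=-8

Answer: 3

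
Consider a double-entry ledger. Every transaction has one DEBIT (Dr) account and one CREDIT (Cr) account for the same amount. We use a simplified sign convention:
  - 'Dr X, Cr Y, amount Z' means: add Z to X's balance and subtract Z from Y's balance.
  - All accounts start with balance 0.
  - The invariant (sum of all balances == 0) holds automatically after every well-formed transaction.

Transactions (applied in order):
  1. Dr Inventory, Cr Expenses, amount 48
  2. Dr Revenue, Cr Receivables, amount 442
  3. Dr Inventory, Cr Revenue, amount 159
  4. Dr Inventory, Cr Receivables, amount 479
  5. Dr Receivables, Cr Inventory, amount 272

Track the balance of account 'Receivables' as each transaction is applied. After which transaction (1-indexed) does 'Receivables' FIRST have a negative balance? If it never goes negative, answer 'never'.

After txn 1: Receivables=0
After txn 2: Receivables=-442

Answer: 2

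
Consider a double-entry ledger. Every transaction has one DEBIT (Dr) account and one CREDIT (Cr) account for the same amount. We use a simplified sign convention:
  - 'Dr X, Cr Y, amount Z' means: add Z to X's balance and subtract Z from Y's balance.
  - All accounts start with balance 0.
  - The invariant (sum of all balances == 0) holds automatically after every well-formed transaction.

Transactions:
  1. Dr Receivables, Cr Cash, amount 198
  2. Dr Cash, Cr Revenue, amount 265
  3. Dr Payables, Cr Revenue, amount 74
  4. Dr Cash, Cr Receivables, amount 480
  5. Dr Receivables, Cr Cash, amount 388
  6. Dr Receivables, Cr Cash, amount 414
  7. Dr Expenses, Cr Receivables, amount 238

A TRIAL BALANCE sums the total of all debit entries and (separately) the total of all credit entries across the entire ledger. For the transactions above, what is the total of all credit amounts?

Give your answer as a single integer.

Answer: 2057

Derivation:
Txn 1: credit+=198
Txn 2: credit+=265
Txn 3: credit+=74
Txn 4: credit+=480
Txn 5: credit+=388
Txn 6: credit+=414
Txn 7: credit+=238
Total credits = 2057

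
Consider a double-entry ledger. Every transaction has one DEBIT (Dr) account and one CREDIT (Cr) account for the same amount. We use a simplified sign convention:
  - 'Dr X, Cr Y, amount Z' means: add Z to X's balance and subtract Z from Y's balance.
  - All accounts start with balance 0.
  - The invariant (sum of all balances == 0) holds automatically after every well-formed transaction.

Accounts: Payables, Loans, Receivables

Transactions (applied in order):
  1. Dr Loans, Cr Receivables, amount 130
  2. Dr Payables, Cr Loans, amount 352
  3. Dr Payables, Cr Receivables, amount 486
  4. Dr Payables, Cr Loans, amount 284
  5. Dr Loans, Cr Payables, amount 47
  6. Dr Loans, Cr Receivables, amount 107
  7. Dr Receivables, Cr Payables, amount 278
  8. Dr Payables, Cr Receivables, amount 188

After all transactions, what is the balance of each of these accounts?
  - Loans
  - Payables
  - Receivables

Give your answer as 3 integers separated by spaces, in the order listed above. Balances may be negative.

Answer: -352 985 -633

Derivation:
After txn 1 (Dr Loans, Cr Receivables, amount 130): Loans=130 Receivables=-130
After txn 2 (Dr Payables, Cr Loans, amount 352): Loans=-222 Payables=352 Receivables=-130
After txn 3 (Dr Payables, Cr Receivables, amount 486): Loans=-222 Payables=838 Receivables=-616
After txn 4 (Dr Payables, Cr Loans, amount 284): Loans=-506 Payables=1122 Receivables=-616
After txn 5 (Dr Loans, Cr Payables, amount 47): Loans=-459 Payables=1075 Receivables=-616
After txn 6 (Dr Loans, Cr Receivables, amount 107): Loans=-352 Payables=1075 Receivables=-723
After txn 7 (Dr Receivables, Cr Payables, amount 278): Loans=-352 Payables=797 Receivables=-445
After txn 8 (Dr Payables, Cr Receivables, amount 188): Loans=-352 Payables=985 Receivables=-633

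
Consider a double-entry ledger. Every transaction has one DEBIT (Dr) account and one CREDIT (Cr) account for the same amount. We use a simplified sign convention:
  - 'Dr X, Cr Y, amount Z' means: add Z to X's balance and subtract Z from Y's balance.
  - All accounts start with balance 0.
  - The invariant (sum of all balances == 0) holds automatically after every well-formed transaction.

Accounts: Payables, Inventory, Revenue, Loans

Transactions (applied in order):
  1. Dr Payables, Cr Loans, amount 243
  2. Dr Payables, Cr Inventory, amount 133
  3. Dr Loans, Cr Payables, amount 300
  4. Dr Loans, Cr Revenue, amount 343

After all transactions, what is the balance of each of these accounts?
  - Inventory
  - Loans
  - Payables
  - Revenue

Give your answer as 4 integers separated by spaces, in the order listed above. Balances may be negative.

After txn 1 (Dr Payables, Cr Loans, amount 243): Loans=-243 Payables=243
After txn 2 (Dr Payables, Cr Inventory, amount 133): Inventory=-133 Loans=-243 Payables=376
After txn 3 (Dr Loans, Cr Payables, amount 300): Inventory=-133 Loans=57 Payables=76
After txn 4 (Dr Loans, Cr Revenue, amount 343): Inventory=-133 Loans=400 Payables=76 Revenue=-343

Answer: -133 400 76 -343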